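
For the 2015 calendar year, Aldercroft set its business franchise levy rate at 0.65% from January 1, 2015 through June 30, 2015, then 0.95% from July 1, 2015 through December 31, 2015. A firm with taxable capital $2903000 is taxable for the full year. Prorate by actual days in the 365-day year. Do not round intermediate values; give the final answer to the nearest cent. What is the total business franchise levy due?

January 1 – June 30, 2015: 181 days at 0.65% → $2903000 × 0.65% × 181/365 = $9357.2041
July 1 – December 31, 2015: 184 days at 0.95% → $2903000 × 0.95% × 184/365 = $13902.5863
Total = $23259.7904

$23259.79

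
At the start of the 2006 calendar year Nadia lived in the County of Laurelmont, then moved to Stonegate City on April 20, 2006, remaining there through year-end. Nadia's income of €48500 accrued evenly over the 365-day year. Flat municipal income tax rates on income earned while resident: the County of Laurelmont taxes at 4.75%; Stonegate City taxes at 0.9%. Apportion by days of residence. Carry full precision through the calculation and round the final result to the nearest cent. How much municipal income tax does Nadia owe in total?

€994.12

The County of Laurelmont, January 1 – April 19, 2006: 109 days → €48500 × 4.75% × 109/365 = €687.9692
Stonegate City, April 20 – December 31, 2006: 256 days → €48500 × 0.9% × 256/365 = €306.1479
Total = €994.1171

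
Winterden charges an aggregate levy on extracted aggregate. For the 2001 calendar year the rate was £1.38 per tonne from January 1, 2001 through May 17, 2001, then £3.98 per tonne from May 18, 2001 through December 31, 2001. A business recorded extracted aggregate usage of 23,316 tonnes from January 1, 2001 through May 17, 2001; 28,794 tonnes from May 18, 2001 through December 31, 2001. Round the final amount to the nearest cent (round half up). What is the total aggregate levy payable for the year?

January 1 – May 17, 2001: 23,316 tonnes at £1.38/tonne → £32,176.08
May 18 – December 31, 2001: 28,794 tonnes at £3.98/tonne → £114,600.12

£146,776.20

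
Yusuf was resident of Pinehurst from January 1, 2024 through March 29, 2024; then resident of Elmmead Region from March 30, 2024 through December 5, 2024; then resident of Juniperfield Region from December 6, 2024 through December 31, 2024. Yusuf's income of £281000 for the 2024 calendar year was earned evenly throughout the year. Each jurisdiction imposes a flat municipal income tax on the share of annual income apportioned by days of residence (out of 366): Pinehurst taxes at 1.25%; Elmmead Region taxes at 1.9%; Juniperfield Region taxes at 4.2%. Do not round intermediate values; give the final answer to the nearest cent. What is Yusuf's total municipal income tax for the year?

£5353.97

Pinehurst, January 1 – March 29, 2024: 89 days → £281000 × 1.25% × 89/366 = £854.1325
Elmmead Region, March 30 – December 5, 2024: 251 days → £281000 × 1.9% × 251/366 = £3661.4454
Juniperfield Region, December 6 – December 31, 2024: 26 days → £281000 × 4.2% × 26/366 = £838.3934
Total = £5353.9713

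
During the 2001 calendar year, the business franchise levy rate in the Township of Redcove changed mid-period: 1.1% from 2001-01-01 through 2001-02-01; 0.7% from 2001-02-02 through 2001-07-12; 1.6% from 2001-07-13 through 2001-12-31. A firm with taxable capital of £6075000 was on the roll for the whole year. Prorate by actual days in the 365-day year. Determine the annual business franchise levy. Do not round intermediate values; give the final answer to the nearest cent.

£70420.07

2001-01-01 to 2001-02-01: 32 days at 1.1% → £6075000 × 1.1% × 32/365 = £5858.6301
2001-02-02 to 2001-07-12: 161 days at 0.7% → £6075000 × 0.7% × 161/365 = £18757.6027
2001-07-13 to 2001-12-31: 172 days at 1.6% → £6075000 × 1.6% × 172/365 = £45803.8356
Total = £70420.0685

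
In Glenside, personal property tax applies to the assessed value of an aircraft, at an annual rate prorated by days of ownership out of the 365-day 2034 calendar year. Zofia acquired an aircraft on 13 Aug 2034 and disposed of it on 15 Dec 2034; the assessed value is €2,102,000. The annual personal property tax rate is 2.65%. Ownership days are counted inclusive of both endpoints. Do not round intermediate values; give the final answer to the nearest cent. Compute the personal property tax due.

€19,076.37

Days held (13 Aug – 15 Dec 2034): 125 out of 365
Tax = €2,102,000 × 2.65% × 125/365 = €19,076.3699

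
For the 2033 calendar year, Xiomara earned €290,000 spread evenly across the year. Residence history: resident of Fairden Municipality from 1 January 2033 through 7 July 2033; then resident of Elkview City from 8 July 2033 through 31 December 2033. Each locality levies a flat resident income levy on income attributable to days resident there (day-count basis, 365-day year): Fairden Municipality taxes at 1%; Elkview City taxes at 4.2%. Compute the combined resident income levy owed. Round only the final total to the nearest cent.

€7,400.16

Fairden Municipality, 1 January – 7 July 2033: 188 days → €290,000 × 1% × 188/365 = €1,493.6986
Elkview City, 8 July – 31 December 2033: 177 days → €290,000 × 4.2% × 177/365 = €5,906.4658
Total = €7,400.1644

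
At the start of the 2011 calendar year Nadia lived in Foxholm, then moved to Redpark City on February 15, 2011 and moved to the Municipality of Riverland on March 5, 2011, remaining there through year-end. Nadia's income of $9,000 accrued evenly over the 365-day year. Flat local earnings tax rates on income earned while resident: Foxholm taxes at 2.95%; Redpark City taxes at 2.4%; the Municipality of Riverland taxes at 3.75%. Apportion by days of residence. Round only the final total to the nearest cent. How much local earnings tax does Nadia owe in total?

Foxholm, January 1 – February 14, 2011: 45 days → $9,000 × 2.95% × 45/365 = $32.7329
Redpark City, February 15 – March 4, 2011: 18 days → $9,000 × 2.4% × 18/365 = $10.6521
The Municipality of Riverland, March 5 – December 31, 2011: 302 days → $9,000 × 3.75% × 302/365 = $279.2466
Total = $322.6315

$322.63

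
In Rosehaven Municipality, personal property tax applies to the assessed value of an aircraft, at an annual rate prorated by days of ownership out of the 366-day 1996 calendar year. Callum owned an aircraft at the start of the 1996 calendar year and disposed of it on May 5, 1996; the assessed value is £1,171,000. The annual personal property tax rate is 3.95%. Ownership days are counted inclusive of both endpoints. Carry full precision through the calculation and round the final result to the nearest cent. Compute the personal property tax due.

£15,923.68

Days held (January 1 – May 5, 1996): 126 out of 366
Tax = £1,171,000 × 3.95% × 126/366 = £15,923.6803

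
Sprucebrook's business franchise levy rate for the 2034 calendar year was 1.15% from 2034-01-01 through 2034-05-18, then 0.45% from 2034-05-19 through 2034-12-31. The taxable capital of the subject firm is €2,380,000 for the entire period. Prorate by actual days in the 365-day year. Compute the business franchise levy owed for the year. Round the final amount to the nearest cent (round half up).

€17,008.85

2034-01-01 to 2034-05-18: 138 days at 1.15% → €2,380,000 × 1.15% × 138/365 = €10,348.1096
2034-05-19 to 2034-12-31: 227 days at 0.45% → €2,380,000 × 0.45% × 227/365 = €6,660.7397
Total = €17,008.8493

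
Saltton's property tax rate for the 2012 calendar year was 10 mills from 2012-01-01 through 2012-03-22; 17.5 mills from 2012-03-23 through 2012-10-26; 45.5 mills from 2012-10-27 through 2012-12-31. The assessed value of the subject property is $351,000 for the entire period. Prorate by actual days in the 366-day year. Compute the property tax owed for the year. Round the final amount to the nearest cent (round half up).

$7,324.97

2012-01-01 to 2012-03-22: 82 days at 10 mills → $351,000 × 1% × 82/366 = $786.3934
2012-03-23 to 2012-10-26: 218 days at 17.5 mills → $351,000 × 1.75% × 218/366 = $3,658.6475
2012-10-27 to 2012-12-31: 66 days at 45.5 mills → $351,000 × 4.55% × 66/366 = $2,879.9262
Total = $7,324.9672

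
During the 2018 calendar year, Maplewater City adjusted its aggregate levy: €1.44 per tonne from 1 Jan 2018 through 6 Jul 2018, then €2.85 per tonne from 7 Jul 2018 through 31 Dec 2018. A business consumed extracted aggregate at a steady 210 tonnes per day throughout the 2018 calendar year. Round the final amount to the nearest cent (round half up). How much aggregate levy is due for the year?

€163,081.80

1 Jan – 6 Jul 2018: 187 days × 210 tonnes/day = 39,270 tonnes at €1.44/tonne → €56,548.80
7 Jul – 31 Dec 2018: 178 days × 210 tonnes/day = 37,380 tonnes at €2.85/tonne → €106,533.00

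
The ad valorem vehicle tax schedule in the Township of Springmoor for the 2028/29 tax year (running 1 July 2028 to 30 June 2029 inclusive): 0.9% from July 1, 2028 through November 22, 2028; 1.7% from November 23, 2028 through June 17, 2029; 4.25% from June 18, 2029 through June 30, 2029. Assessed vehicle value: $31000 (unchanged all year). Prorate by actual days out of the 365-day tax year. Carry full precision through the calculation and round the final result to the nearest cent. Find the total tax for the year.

$456.63

July 1 – November 22, 2028: 145 days at 0.9% → $31000 × 0.9% × 145/365 = $110.8356
November 23, 2028 – June 17, 2029: 207 days at 1.7% → $31000 × 1.7% × 207/365 = $298.8740
June 18 – June 30, 2029: 13 days at 4.25% → $31000 × 4.25% × 13/365 = $46.9247
Total = $456.6342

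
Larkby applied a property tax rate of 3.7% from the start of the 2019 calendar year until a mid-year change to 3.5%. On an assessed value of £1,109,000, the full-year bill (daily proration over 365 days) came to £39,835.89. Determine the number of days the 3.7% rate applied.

Let d = days at the first rate; then 365 − d days at the second rate.
£1,109,000 × [3.7%·d + 3.5%·(365−d)] / 365 = £39,835.89
Solving gives d = 168, so the new rate took effect on 18 June 2019.

168 days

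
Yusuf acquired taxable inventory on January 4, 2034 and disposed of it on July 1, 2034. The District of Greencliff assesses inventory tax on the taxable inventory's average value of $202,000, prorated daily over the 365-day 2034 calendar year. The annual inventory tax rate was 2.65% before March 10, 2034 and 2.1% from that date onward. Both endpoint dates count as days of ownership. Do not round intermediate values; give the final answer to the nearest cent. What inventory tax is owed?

January 4 – March 9, 2034: 65 days at 2.65% → $202,000 × 2.65% × 65/365 = $953.2740
March 10 – July 1, 2034: 114 days at 2.1% → $202,000 × 2.1% × 114/365 = $1,324.8986
Total = $2,278.1726

$2,278.17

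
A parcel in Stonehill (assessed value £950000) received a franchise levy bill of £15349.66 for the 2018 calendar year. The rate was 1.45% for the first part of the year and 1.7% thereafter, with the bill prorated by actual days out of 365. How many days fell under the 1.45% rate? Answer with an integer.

Let d = days at the first rate; then 365 − d days at the second rate.
£950000 × [1.45%·d + 1.7%·(365−d)] / 365 = £15349.66
Solving gives d = 123, so the new rate took effect on 4 May 2018.

123 days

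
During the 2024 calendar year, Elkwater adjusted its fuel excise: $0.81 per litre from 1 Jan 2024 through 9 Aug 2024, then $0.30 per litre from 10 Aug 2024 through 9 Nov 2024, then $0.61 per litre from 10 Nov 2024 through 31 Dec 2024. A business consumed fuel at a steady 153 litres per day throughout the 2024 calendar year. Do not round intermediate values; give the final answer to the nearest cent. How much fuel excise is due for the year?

$36,588.42

1 Jan – 9 Aug 2024: 222 days × 153 litres/day = 33,966 litres at $0.81/litre → $27,512.46
10 Aug – 9 Nov 2024: 92 days × 153 litres/day = 14,076 litres at $0.30/litre → $4,222.80
10 Nov – 31 Dec 2024: 52 days × 153 litres/day = 7,956 litres at $0.61/litre → $4,853.16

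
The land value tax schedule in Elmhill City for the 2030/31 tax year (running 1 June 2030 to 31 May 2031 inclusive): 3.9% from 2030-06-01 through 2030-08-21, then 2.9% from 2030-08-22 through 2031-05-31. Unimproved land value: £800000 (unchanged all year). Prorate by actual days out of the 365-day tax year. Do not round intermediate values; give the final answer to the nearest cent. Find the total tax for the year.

2030-06-01 to 2030-08-21: 82 days at 3.9% → £800000 × 3.9% × 82/365 = £7009.3151
2030-08-22 to 2031-05-31: 283 days at 2.9% → £800000 × 2.9% × 283/365 = £17987.9452
Total = £24997.2603

£24997.26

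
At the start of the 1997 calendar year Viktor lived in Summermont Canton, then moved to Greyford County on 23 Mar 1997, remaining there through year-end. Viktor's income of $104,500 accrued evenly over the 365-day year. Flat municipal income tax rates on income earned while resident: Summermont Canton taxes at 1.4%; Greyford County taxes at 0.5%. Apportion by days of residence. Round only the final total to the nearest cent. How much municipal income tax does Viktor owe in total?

Summermont Canton, 1 Jan – 22 Mar 1997: 81 days → $104,500 × 1.4% × 81/365 = $324.6658
Greyford County, 23 Mar – 31 Dec 1997: 284 days → $104,500 × 0.5% × 284/365 = $406.5479
Total = $731.2137

$731.21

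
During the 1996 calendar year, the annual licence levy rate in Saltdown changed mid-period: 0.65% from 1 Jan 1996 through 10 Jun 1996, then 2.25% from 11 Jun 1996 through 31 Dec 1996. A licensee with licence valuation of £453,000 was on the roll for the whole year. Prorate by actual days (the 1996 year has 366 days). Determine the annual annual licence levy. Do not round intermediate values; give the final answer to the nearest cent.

1 Jan – 10 Jun 1996: 162 days at 0.65% → £453,000 × 0.65% × 162/366 = £1,303.3033
11 Jun – 31 Dec 1996: 204 days at 2.25% → £453,000 × 2.25% × 204/366 = £5,681.0656
Total = £6,984.3689

£6,984.37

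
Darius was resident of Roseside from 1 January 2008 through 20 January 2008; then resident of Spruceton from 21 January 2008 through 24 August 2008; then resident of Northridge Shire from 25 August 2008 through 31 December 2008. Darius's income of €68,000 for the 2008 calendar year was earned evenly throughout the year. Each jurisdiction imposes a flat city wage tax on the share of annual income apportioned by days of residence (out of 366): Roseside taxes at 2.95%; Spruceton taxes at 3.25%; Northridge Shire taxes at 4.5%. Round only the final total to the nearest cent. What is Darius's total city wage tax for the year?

Roseside, 1 January – 20 January 2008: 20 days → €68,000 × 2.95% × 20/366 = €109.6175
Spruceton, 21 January – 24 August 2008: 217 days → €68,000 × 3.25% × 217/366 = €1,310.3005
Northridge Shire, 25 August – 31 December 2008: 129 days → €68,000 × 4.5% × 129/366 = €1,078.5246
Total = €2,498.4426

€2,498.44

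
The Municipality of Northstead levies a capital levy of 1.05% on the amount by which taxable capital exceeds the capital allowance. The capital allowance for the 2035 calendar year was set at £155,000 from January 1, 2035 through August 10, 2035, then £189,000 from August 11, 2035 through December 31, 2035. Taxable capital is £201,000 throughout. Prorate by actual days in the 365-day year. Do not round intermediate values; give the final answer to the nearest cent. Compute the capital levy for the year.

£343.13

January 1 – August 10, 2035: 222 days, exemption £155,000 → (£201,000 − £155,000) × 1.05% × 222/365 = £293.7699
August 11 – December 31, 2035: 143 days, exemption £189,000 → (£201,000 − £189,000) × 1.05% × 143/365 = £49.3644
Total = £343.1342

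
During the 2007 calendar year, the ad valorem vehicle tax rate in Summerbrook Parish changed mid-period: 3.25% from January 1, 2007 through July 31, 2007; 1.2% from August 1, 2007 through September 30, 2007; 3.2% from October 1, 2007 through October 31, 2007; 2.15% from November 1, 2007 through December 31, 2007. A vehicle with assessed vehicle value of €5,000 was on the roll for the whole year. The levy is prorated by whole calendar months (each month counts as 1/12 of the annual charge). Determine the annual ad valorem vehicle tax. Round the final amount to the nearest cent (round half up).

January 1 – July 31, 2007: 7 months at 3.25% → €5,000 × 3.25% × 7/12 = €94.7917
August 1 – September 30, 2007: 2 months at 1.2% → €5,000 × 1.2% × 2/12 = €10.0000
October 1 – October 31, 2007: 1 month at 3.2% → €5,000 × 3.2% × 1/12 = €13.3333
November 1 – December 31, 2007: 2 months at 2.15% → €5,000 × 2.15% × 2/12 = €17.9167
Total = €136.0417

€136.04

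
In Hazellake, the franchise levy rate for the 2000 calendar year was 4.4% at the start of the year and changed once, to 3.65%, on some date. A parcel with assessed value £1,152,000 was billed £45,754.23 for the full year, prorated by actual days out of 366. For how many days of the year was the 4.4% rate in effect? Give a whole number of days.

Let d = days at the first rate; then 366 − d days at the second rate.
£1,152,000 × [4.4%·d + 3.65%·(366−d)] / 366 = £45,754.23
Solving gives d = 157, so the new rate took effect on June 6, 2000.

157 days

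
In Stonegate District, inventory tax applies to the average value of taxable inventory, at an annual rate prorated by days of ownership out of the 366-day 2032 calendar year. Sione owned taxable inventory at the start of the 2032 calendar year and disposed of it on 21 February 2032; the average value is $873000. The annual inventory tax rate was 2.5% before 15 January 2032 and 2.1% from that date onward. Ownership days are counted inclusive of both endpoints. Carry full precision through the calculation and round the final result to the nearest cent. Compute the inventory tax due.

$2738.26

1 January – 14 January 2032: 14 days at 2.5% → $873000 × 2.5% × 14/366 = $834.8361
15 January – 21 February 2032: 38 days at 2.1% → $873000 × 2.1% × 38/366 = $1903.4262
Total = $2738.2623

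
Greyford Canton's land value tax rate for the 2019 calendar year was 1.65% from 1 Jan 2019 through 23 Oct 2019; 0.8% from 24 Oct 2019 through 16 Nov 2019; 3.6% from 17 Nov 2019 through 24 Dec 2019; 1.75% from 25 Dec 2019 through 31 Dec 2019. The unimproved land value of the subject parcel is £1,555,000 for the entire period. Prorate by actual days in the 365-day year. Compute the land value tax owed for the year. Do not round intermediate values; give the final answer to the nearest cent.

£27,975.09

1 Jan – 23 Oct 2019: 296 days at 1.65% → £1,555,000 × 1.65% × 296/365 = £20,807.1781
24 Oct – 16 Nov 2019: 24 days at 0.8% → £1,555,000 × 0.8% × 24/365 = £817.9726
17 Nov – 24 Dec 2019: 38 days at 3.6% → £1,555,000 × 3.6% × 38/365 = £5,828.0548
25 Dec – 31 Dec 2019: 7 days at 1.75% → £1,555,000 × 1.75% × 7/365 = £521.8836
Total = £27,975.0890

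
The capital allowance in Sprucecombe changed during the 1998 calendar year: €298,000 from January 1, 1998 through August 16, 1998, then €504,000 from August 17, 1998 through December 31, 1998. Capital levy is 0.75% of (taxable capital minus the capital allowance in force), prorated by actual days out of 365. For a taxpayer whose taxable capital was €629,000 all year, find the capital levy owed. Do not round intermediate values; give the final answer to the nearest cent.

January 1 – August 16, 1998: 228 days, exemption €298,000 → (€629,000 − €298,000) × 0.75% × 228/365 = €1,550.7123
August 17 – December 31, 1998: 137 days, exemption €504,000 → (€629,000 − €504,000) × 0.75% × 137/365 = €351.8836
Total = €1,902.5959

€1,902.60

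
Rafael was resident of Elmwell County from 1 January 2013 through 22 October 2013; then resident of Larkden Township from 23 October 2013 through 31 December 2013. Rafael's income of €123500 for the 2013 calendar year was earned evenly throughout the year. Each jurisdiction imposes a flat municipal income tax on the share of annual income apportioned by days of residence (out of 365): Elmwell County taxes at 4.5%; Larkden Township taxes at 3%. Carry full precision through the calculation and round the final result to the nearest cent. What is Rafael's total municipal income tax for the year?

Elmwell County, 1 January – 22 October 2013: 295 days → €123500 × 4.5% × 295/365 = €4491.6781
Larkden Township, 23 October – 31 December 2013: 70 days → €123500 × 3% × 70/365 = €710.5479
Total = €5202.2260

€5202.23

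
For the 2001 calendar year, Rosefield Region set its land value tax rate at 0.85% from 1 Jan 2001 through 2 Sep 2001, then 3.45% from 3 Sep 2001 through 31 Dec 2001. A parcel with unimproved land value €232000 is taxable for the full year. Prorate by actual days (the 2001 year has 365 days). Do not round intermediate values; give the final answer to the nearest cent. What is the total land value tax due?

€3955.12

1 Jan – 2 Sep 2001: 245 days at 0.85% → €232000 × 0.85% × 245/365 = €1323.6712
3 Sep – 31 Dec 2001: 120 days at 3.45% → €232000 × 3.45% × 120/365 = €2631.4521
Total = €3955.1233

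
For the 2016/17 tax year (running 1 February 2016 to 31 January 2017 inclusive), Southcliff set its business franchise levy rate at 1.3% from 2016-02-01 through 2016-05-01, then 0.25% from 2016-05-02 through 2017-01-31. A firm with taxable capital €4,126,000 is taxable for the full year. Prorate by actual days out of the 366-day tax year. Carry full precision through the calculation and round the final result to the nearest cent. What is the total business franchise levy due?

2016-02-01 to 2016-05-01: 91 days at 1.3% → €4,126,000 × 1.3% × 91/366 = €13,336.2240
2016-05-02 to 2017-01-31: 275 days at 0.25% → €4,126,000 × 0.25% × 275/366 = €7,750.3415
Total = €21,086.5656

€21,086.57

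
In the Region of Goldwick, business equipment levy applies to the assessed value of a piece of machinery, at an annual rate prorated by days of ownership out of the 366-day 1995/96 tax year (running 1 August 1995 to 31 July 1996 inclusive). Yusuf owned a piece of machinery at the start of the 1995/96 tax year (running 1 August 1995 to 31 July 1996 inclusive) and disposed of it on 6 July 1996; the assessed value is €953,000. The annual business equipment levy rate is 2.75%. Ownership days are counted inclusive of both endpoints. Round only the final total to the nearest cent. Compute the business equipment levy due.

€24,417.37

Days held (1 August 1995 – 6 July 1996): 341 out of 366
Tax = €953,000 × 2.75% × 341/366 = €24,417.3702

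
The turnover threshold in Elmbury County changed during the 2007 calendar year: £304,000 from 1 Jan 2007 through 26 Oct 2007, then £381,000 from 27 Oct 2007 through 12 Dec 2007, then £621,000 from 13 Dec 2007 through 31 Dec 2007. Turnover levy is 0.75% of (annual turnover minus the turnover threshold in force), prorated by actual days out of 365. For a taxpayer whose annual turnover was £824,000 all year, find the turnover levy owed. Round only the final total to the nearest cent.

£3,701.88

1 Jan – 26 Oct 2007: 299 days, exemption £304,000 → (£824,000 − £304,000) × 0.75% × 299/365 = £3,194.7945
27 Oct – 12 Dec 2007: 47 days, exemption £381,000 → (£824,000 − £381,000) × 0.75% × 47/365 = £427.8288
13 Dec – 31 Dec 2007: 19 days, exemption £621,000 → (£824,000 − £621,000) × 0.75% × 19/365 = £79.2534
Total = £3,701.8767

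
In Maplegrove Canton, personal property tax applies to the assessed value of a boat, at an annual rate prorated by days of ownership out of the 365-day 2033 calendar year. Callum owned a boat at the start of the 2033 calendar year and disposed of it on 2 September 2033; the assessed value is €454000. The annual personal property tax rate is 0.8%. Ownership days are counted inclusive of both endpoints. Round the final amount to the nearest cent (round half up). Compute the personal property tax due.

Days held (1 January – 2 September 2033): 245 out of 365
Tax = €454000 × 0.8% × 245/365 = €2437.9178

€2437.92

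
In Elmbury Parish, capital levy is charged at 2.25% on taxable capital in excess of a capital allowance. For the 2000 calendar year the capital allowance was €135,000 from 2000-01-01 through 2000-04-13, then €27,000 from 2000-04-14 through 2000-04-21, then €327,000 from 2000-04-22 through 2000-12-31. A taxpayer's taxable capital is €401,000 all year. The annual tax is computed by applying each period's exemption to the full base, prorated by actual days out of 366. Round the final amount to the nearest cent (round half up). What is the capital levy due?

€3,040.08

2000-01-01 to 2000-04-13: 104 days, exemption €135,000 → (€401,000 − €135,000) × 2.25% × 104/366 = €1,700.6557
2000-04-14 to 2000-04-21: 8 days, exemption €27,000 → (€401,000 − €27,000) × 2.25% × 8/366 = €183.9344
2000-04-22 to 2000-12-31: 254 days, exemption €327,000 → (€401,000 − €327,000) × 2.25% × 254/366 = €1,155.4918
Total = €3,040.0820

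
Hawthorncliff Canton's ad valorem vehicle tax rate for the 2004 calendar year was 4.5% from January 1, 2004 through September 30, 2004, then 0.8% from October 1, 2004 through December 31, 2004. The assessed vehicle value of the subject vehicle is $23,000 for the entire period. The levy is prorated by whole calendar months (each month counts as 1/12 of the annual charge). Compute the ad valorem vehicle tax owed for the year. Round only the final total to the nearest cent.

$822.25

January 1 – September 30, 2004: 9 months at 4.5% → $23,000 × 4.5% × 9/12 = $776.2500
October 1 – December 31, 2004: 3 months at 0.8% → $23,000 × 0.8% × 3/12 = $46.0000
Total = $822.2500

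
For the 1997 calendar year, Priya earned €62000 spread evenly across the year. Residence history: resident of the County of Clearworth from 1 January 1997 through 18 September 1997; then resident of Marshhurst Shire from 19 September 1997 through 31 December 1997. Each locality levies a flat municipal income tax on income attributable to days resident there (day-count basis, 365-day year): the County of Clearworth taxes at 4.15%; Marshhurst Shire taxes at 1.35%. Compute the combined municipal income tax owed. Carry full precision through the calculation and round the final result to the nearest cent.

The County of Clearworth, 1 January – 18 September 1997: 261 days → €62000 × 4.15% × 261/365 = €1839.8712
Marshhurst Shire, 19 September – 31 December 1997: 104 days → €62000 × 1.35% × 104/365 = €238.4877
Total = €2078.3589

€2078.36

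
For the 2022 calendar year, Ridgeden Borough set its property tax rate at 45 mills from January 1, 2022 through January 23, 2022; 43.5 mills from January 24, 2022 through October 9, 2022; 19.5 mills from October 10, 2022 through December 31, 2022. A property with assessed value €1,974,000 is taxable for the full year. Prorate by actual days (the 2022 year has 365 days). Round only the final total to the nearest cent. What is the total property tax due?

January 1 – January 23, 2022: 23 days at 45 mills → €1,974,000 × 4.5% × 23/365 = €5,597.5068
January 24 – October 9, 2022: 259 days at 43.5 mills → €1,974,000 × 4.35% × 259/365 = €60,931.7014
October 10 – December 31, 2022: 83 days at 19.5 mills → €1,974,000 × 1.95% × 83/365 = €8,753.2027
Total = €75,282.4110

€75,282.41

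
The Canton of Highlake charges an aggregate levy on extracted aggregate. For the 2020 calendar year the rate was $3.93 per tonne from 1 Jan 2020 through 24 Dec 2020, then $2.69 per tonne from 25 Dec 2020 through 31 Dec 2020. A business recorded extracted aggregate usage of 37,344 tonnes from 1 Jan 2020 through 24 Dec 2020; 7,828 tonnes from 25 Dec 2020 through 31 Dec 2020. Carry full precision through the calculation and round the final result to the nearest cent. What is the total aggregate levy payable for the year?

1 Jan – 24 Dec 2020: 37,344 tonnes at $3.93/tonne → $146,761.92
25 Dec – 31 Dec 2020: 7,828 tonnes at $2.69/tonne → $21,057.32

$167,819.24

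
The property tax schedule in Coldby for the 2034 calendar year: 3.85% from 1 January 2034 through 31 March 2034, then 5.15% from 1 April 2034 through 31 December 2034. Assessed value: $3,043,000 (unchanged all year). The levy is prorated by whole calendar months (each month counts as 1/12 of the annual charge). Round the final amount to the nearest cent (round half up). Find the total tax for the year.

$146,824.75

1 January – 31 March 2034: 3 months at 3.85% → $3,043,000 × 3.85% × 3/12 = $29,288.8750
1 April – 31 December 2034: 9 months at 5.15% → $3,043,000 × 5.15% × 9/12 = $117,535.8750
Total = $146,824.7500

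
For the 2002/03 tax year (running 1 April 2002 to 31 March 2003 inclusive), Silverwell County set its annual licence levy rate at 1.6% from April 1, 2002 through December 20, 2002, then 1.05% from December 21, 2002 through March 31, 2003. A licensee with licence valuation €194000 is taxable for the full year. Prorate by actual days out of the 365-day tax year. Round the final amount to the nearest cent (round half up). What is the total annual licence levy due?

April 1 – December 20, 2002: 264 days at 1.6% → €194000 × 1.6% × 264/365 = €2245.0849
December 21, 2002 – March 31, 2003: 101 days at 1.05% → €194000 × 1.05% × 101/365 = €563.6630
Total = €2808.7479

€2808.75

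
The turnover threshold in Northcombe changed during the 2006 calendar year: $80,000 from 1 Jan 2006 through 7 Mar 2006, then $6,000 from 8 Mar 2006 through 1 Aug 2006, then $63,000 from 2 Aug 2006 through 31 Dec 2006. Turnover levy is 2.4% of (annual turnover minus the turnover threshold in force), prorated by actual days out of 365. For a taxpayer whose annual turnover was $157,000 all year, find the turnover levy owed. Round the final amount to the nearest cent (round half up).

$2,733.17

1 Jan – 7 Mar 2006: 66 days, exemption $80,000 → ($157,000 − $80,000) × 2.4% × 66/365 = $334.1589
8 Mar – 1 Aug 2006: 147 days, exemption $6,000 → ($157,000 − $6,000) × 2.4% × 147/365 = $1,459.5288
2 Aug – 31 Dec 2006: 152 days, exemption $63,000 → ($157,000 − $63,000) × 2.4% × 152/365 = $939.4849
Total = $2,733.1726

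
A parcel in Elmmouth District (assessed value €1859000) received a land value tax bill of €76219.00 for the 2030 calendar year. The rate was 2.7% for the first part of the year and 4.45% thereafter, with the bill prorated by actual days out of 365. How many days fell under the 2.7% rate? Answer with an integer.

Let d = days at the first rate; then 365 − d days at the second rate.
€1859000 × [2.7%·d + 4.45%·(365−d)] / 365 = €76219.00
Solving gives d = 73, so the new rate took effect on March 15, 2030.

73 days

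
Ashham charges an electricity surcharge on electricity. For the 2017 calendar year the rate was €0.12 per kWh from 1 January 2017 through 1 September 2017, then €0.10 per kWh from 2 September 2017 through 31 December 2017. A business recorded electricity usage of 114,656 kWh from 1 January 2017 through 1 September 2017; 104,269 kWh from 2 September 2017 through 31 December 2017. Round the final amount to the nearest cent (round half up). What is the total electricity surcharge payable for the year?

€24,185.62

1 January – 1 September 2017: 114,656 kWh at €0.12/kWh → €13,758.72
2 September – 31 December 2017: 104,269 kWh at €0.10/kWh → €10,426.90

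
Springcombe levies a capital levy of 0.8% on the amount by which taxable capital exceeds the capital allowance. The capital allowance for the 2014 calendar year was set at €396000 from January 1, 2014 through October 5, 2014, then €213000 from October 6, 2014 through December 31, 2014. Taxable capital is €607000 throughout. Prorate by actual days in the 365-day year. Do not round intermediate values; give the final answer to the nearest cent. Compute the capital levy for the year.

€2036.95

January 1 – October 5, 2014: 278 days, exemption €396000 → (€607000 − €396000) × 0.8% × 278/365 = €1285.6548
October 6 – December 31, 2014: 87 days, exemption €213000 → (€607000 − €213000) × 0.8% × 87/365 = €751.2986
Total = €2036.9534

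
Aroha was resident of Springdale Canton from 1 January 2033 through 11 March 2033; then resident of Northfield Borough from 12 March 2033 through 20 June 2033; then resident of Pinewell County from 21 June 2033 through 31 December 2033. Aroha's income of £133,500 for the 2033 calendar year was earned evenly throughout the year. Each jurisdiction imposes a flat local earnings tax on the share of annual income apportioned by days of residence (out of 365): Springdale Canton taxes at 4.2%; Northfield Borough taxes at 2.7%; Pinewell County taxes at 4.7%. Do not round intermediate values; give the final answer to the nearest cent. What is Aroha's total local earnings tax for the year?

£5,407.66

Springdale Canton, 1 January – 11 March 2033: 70 days → £133,500 × 4.2% × 70/365 = £1,075.3151
Northfield Borough, 12 March – 20 June 2033: 101 days → £133,500 × 2.7% × 101/365 = £997.4096
Pinewell County, 21 June – 31 December 2033: 194 days → £133,500 × 4.7% × 194/365 = £3,334.9397
Total = £5,407.6644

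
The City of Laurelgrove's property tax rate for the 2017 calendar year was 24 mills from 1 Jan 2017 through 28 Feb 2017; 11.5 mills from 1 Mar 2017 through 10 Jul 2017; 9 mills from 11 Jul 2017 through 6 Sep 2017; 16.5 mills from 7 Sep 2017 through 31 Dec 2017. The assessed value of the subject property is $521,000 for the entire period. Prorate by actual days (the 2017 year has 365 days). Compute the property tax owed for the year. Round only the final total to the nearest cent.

$7,665.12

1 Jan – 28 Feb 2017: 59 days at 24 mills → $521,000 × 2.4% × 59/365 = $2,021.1945
1 Mar – 10 Jul 2017: 132 days at 11.5 mills → $521,000 × 1.15% × 132/365 = $2,166.7890
11 Jul – 6 Sep 2017: 58 days at 9 mills → $521,000 × 0.9% × 58/365 = $745.1014
7 Sep – 31 Dec 2017: 116 days at 16.5 mills → $521,000 × 1.65% × 116/365 = $2,732.0384
Total = $7,665.1233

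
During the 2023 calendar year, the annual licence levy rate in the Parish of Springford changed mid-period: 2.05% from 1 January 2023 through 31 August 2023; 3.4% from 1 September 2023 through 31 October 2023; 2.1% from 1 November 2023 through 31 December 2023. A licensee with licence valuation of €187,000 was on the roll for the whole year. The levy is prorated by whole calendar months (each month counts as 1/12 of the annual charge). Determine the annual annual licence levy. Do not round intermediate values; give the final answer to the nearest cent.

1 January – 31 August 2023: 8 months at 2.05% → €187,000 × 2.05% × 8/12 = €2,555.6667
1 September – 31 October 2023: 2 months at 3.4% → €187,000 × 3.4% × 2/12 = €1,059.6667
1 November – 31 December 2023: 2 months at 2.1% → €187,000 × 2.1% × 2/12 = €654.5000
Total = €4,269.8333

€4,269.83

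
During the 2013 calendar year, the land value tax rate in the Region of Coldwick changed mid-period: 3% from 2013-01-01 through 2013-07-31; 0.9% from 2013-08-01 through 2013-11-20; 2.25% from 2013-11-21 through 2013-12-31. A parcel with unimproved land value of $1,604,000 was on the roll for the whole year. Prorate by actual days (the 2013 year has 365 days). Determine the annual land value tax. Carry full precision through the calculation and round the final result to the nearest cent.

$36,432.77

2013-01-01 to 2013-07-31: 212 days at 3% → $1,604,000 × 3% × 212/365 = $27,949.1507
2013-08-01 to 2013-11-20: 112 days at 0.9% → $1,604,000 × 0.9% × 112/365 = $4,429.6767
2013-11-21 to 2013-12-31: 41 days at 2.25% → $1,604,000 × 2.25% × 41/365 = $4,053.9452
Total = $36,432.7726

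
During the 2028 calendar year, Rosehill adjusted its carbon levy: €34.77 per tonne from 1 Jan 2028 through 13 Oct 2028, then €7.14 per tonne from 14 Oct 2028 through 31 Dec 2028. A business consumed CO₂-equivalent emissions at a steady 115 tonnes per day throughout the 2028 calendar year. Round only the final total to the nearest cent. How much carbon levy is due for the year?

1 Jan – 13 Oct 2028: 287 days × 115 tonnes/day = 33,005 tonnes at €34.77/tonne → €1147583.85
14 Oct – 31 Dec 2028: 79 days × 115 tonnes/day = 9,085 tonnes at €7.14/tonne → €64866.90

€1212450.75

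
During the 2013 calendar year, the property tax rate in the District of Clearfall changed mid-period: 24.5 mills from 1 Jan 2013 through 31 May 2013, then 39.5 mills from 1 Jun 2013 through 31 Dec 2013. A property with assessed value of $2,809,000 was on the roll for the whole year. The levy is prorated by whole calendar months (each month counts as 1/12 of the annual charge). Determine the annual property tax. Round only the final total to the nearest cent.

1 Jan – 31 May 2013: 5 months at 24.5 mills → $2,809,000 × 2.45% × 5/12 = $28,675.2083
1 Jun – 31 Dec 2013: 7 months at 39.5 mills → $2,809,000 × 3.95% × 7/12 = $64,724.0417
Total = $93,399.2500

$93,399.25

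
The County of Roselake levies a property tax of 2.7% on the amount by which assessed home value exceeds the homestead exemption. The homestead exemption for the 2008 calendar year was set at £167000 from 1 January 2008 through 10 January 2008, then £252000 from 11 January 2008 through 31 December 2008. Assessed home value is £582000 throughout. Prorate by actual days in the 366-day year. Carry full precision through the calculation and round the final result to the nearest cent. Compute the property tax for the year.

£8972.70

1 January – 10 January 2008: 10 days, exemption £167000 → (£582000 − £167000) × 2.7% × 10/366 = £306.1475
11 January – 31 December 2008: 356 days, exemption £252000 → (£582000 − £252000) × 2.7% × 356/366 = £8666.5574
Total = £8972.7049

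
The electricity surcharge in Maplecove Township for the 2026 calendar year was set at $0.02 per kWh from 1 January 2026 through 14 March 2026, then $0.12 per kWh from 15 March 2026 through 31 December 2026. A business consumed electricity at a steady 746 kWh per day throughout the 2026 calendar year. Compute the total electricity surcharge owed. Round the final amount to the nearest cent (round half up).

$27,229.00

1 January – 14 March 2026: 73 days × 746 kWh/day = 54,458 kWh at $0.02/kWh → $1,089.16
15 March – 31 December 2026: 292 days × 746 kWh/day = 217,832 kWh at $0.12/kWh → $26,139.84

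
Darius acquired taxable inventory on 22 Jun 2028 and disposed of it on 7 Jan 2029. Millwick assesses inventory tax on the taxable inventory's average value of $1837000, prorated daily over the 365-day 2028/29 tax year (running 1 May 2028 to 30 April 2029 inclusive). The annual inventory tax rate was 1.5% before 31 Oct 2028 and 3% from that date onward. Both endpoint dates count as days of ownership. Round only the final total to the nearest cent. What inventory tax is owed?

22 Jun – 30 Oct 2028: 131 days at 1.5% → $1837000 × 1.5% × 131/365 = $9889.6027
31 Oct 2028 – 7 Jan 2029: 69 days at 3% → $1837000 × 3% × 69/365 = $10418.0548
Total = $20307.6575

$20307.66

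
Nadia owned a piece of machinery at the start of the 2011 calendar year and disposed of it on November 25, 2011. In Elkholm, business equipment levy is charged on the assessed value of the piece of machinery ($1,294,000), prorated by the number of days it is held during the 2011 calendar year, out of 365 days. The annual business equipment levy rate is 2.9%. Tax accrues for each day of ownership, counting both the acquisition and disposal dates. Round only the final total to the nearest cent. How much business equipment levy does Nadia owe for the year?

$33,824.81

Days held (January 1 – November 25, 2011): 329 out of 365
Tax = $1,294,000 × 2.9% × 329/365 = $33,824.8055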